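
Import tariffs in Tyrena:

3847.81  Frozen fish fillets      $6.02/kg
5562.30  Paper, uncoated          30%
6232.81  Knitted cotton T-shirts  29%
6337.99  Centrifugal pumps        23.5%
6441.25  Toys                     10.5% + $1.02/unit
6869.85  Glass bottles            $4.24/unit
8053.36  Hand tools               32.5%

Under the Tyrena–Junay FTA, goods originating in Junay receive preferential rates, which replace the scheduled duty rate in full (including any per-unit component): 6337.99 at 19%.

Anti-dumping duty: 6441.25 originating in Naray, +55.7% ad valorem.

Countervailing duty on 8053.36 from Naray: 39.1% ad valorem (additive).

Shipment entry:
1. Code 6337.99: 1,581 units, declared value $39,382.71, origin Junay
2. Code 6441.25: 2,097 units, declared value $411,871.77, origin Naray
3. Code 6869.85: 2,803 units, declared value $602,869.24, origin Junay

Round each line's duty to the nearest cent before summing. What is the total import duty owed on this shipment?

$294,165.48

Line 1 (6337.99, Junay, 1,581 units, $39,382.71):
Base rate for 6337.99 is 23.5%.
Origin Junay qualifies under the Tyrena–Junay agreement and 6337.99 is covered: preferential rate 19% applies instead.
Duty = $39,382.71 × 19% = $7,482.71.
Line 2 (6441.25, Naray, 2,097 units, $411,871.77):
Base rate for 6441.25 is 10.5% + $1.02/unit.
Additional duty on 6441.25 from Naray: +55.7%. Applied ad valorem rate: 10.5% + 55.7% = 66.2%.
Duty = $411,871.77 × 66.2% + 2,097 × $1.02 = $274,798.05.
Line 3 (6869.85, Junay, 2,803 units, $602,869.24):
Base rate for 6869.85 is $4.24/unit.
Origin Junay is the FTA partner but 6869.85 is not on the preference list; base rate stands.
Duty = 2,803 × $4.24 = $11,884.72.
Total = $7,482.71 + $274,798.05 + $11,884.72 = $294,165.48.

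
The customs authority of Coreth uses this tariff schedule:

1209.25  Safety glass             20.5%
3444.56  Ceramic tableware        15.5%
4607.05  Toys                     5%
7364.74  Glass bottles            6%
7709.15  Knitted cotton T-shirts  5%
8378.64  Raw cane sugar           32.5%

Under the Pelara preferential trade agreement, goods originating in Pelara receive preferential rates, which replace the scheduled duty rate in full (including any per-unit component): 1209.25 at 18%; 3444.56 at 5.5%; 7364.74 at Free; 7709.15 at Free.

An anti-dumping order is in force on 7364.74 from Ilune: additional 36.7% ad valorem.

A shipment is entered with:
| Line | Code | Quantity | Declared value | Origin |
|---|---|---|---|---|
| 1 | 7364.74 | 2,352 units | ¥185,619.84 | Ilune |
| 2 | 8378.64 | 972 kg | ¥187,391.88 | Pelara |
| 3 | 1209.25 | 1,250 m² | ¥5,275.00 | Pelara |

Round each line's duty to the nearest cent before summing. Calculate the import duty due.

Line 1 (7364.74, Ilune, 2,352 units, ¥185,619.84):
Base rate for 7364.74 is 6%.
7364.74 has an FTA preferential rate, but origin Ilune is not Pelara; base rate stands.
Additional duty on 7364.74 from Ilune: +36.7%. Applied ad valorem rate: 6% + 36.7% = 42.7%.
Duty = ¥185,619.84 × 42.7% = ¥79,259.67.
Line 2 (8378.64, Pelara, 972 kg, ¥187,391.88):
Base rate for 8378.64 is 32.5%.
Origin Pelara is the FTA partner but 8378.64 is not on the preference list; base rate stands.
Duty = ¥187,391.88 × 32.5% = ¥60,902.36.
Line 3 (1209.25, Pelara, 1,250 m², ¥5,275.00):
Base rate for 1209.25 is 20.5%.
Origin Pelara qualifies under the Coreth–Pelara agreement and 1209.25 is covered: preferential rate 18% applies instead.
Duty = ¥5,275.00 × 18% = ¥949.50.
Total = ¥79,259.67 + ¥60,902.36 + ¥949.50 = ¥141,111.53.

¥141,111.53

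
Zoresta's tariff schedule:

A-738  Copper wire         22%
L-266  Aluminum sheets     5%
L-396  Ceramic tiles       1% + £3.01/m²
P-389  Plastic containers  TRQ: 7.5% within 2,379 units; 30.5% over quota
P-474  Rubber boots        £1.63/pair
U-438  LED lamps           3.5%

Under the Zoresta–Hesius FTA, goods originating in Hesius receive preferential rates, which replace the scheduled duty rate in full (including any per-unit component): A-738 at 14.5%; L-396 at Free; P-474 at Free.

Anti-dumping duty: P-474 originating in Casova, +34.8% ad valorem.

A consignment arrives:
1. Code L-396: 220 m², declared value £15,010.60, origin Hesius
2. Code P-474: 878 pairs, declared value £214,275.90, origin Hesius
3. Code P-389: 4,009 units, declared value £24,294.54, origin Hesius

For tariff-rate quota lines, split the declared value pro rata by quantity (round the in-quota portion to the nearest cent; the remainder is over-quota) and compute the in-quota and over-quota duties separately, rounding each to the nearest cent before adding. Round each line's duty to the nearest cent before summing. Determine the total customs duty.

Line 1 (L-396, Hesius, 220 m², £15,010.60):
Base rate for L-396 is 1% + £3.01/m².
Origin Hesius qualifies under the Zoresta–Hesius agreement and L-396 is covered: preferential rate Free applies instead.
Duty = £15,010.60 × 0% = £0.00.
Line 2 (P-474, Hesius, 878 pairs, £214,275.90):
Base rate for P-474 is £1.63/pair.
Origin Hesius qualifies under the Zoresta–Hesius agreement and P-474 is covered: preferential rate Free applies instead.
The additional-duty order on P-474 targets Casova, not Hesius; it does not apply.
Duty = £214,275.90 × 0% = £0.00.
Line 3 (P-389, Hesius, 4,009 units, £24,294.54):
Code P-389 is under a tariff-rate quota (threshold 2,379 units). In-quota: 2,379 units at 7.5%; over-quota: 1,630 units at 30.5%.
Pro-rata value split: in-quota = £24,294.54 × 2,379/4,009 = £14,416.74; over-quota = £24,294.54 − £14,416.74 = £9,877.80.
In-quota duty = £14,416.74 × 7.5% = £1,081.26. Over-quota duty = £9,877.80 × 30.5% = £3,012.73.
Line duty = £1,081.26 + £3,012.73 = £4,093.99.
Total = £0.00 + £0.00 + £4,093.99 = £4,093.99.

£4,093.99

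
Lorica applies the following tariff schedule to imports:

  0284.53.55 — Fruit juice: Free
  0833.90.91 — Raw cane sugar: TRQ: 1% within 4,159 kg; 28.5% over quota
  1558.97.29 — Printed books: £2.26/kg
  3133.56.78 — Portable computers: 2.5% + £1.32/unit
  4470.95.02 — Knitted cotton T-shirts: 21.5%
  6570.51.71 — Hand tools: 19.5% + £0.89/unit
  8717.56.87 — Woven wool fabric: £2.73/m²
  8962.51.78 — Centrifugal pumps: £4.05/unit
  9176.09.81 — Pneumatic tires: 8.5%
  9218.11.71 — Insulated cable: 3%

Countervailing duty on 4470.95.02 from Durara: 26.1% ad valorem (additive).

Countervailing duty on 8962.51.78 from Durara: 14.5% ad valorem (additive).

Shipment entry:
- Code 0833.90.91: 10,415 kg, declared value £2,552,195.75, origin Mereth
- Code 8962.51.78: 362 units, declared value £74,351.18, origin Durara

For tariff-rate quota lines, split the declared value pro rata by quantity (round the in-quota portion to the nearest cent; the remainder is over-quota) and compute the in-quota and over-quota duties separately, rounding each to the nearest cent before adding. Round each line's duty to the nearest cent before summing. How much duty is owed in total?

£459,353.00

Line 1 (0833.90.91, Mereth, 10,415 kg, £2,552,195.75):
Code 0833.90.91 is under a tariff-rate quota (threshold 4,159 kg). In-quota: 4,159 kg at 1%; over-quota: 6,256 kg at 28.5%.
Pro-rata value split: in-quota = £2,552,195.75 × 4,159/10,415 = £1,019,162.95; over-quota = £2,552,195.75 − £1,019,162.95 = £1,533,032.80.
In-quota duty = £1,019,162.95 × 1% = £10,191.63. Over-quota duty = £1,533,032.80 × 28.5% = £436,914.35.
Line duty = £10,191.63 + £436,914.35 = £447,105.98.
Line 2 (8962.51.78, Durara, 362 units, £74,351.18):
Base rate for 8962.51.78 is £4.05/unit.
Additional duty on 8962.51.78 from Durara: +14.5% ad valorem. Applied ad valorem rate = 14.5%.
Duty = £74,351.18 × 14.5% + 362 × £4.05 = £12,247.02.
Total = £447,105.98 + £12,247.02 = £459,353.00.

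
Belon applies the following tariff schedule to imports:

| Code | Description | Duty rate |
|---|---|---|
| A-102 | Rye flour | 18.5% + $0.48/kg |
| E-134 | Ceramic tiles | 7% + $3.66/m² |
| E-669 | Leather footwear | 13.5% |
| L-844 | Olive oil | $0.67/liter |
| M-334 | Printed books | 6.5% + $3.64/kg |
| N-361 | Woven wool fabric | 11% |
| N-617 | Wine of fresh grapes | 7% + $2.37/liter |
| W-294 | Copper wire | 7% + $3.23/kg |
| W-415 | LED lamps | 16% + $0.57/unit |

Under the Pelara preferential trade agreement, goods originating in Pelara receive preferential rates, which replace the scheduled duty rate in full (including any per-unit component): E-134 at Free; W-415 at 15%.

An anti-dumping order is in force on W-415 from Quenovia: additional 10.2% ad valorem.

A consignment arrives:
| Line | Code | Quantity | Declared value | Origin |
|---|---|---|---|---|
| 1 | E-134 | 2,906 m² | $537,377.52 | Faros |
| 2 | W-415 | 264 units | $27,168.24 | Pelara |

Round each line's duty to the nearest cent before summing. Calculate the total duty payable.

Line 1 (E-134, Faros, 2,906 m², $537,377.52):
Base rate for E-134 is 7% + $3.66/m².
E-134 has an FTA preferential rate, but origin Faros is not Pelara; base rate stands.
Duty = $537,377.52 × 7% + 2,906 × $3.66 = $48,252.39.
Line 2 (W-415, Pelara, 264 units, $27,168.24):
Base rate for W-415 is 16% + $0.57/unit.
Origin Pelara qualifies under the Belon–Pelara agreement and W-415 is covered: preferential rate 15% applies instead.
The additional-duty order on W-415 targets Quenovia, not Pelara; it does not apply.
Duty = $27,168.24 × 15% = $4,075.24.
Total = $48,252.39 + $4,075.24 = $52,327.63.

$52,327.63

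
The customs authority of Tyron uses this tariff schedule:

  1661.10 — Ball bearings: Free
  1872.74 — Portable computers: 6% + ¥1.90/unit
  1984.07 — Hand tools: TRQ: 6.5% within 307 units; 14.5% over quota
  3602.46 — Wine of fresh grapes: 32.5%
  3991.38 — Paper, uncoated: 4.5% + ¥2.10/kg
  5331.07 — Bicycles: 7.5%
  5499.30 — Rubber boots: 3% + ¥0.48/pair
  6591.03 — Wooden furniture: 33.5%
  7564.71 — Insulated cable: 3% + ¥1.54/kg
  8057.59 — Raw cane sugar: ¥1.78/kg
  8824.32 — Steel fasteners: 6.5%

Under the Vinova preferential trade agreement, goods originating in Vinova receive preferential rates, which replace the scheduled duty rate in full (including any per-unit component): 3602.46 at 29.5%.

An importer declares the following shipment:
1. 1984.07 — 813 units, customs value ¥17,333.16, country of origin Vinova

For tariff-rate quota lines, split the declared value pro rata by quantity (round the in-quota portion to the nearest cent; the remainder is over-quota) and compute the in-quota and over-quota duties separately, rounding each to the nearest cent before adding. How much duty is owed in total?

¥1,989.69

Line 1 (1984.07, Vinova, 813 units, ¥17,333.16):
Code 1984.07 is under a tariff-rate quota (threshold 307 units). In-quota: 307 units at 6.5%; over-quota: 506 units at 14.5%.
Pro-rata value split: in-quota = ¥17,333.16 × 307/813 = ¥6,545.24; over-quota = ¥17,333.16 − ¥6,545.24 = ¥10,787.92.
In-quota duty = ¥6,545.24 × 6.5% = ¥425.44. Over-quota duty = ¥10,787.92 × 14.5% = ¥1,564.25.
Line duty = ¥425.44 + ¥1,564.25 = ¥1,989.69.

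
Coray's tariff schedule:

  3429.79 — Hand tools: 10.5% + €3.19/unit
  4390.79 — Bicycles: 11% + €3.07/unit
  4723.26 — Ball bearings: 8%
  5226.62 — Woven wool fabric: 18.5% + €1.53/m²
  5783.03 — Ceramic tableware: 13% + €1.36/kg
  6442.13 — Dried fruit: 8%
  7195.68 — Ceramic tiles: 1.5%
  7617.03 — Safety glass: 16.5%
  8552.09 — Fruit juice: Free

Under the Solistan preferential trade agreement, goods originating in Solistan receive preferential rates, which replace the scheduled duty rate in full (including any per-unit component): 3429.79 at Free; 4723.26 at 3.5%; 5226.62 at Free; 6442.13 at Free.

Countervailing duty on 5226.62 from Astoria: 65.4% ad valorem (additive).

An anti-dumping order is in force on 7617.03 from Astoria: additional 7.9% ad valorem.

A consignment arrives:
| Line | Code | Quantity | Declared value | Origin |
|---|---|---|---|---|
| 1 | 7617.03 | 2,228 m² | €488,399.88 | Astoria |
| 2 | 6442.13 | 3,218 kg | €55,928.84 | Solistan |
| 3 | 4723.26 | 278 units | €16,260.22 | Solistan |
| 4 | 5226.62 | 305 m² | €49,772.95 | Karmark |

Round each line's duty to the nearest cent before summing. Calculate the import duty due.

€129,413.33

Line 1 (7617.03, Astoria, 2,228 m², €488,399.88):
Base rate for 7617.03 is 16.5%.
Additional duty on 7617.03 from Astoria: +7.9%. Applied ad valorem rate: 16.5% + 7.9% = 24.4%.
Duty = €488,399.88 × 24.4% = €119,169.57.
Line 2 (6442.13, Solistan, 3,218 kg, €55,928.84):
Base rate for 6442.13 is 8%.
Origin Solistan qualifies under the Coray–Solistan agreement and 6442.13 is covered: preferential rate Free applies instead.
Duty = €55,928.84 × 0% = €0.00.
Line 3 (4723.26, Solistan, 278 units, €16,260.22):
Base rate for 4723.26 is 8%.
Origin Solistan qualifies under the Coray–Solistan agreement and 4723.26 is covered: preferential rate 3.5% applies instead.
Duty = €16,260.22 × 3.5% = €569.11.
Line 4 (5226.62, Karmark, 305 m², €49,772.95):
Base rate for 5226.62 is 18.5% + €1.53/m².
5226.62 has an FTA preferential rate, but origin Karmark is not Solistan; base rate stands.
The additional-duty order on 5226.62 targets Astoria, not Karmark; it does not apply.
Duty = €49,772.95 × 18.5% + 305 × €1.53 = €9,674.65.
Total = €119,169.57 + €0.00 + €569.11 + €9,674.65 = €129,413.33.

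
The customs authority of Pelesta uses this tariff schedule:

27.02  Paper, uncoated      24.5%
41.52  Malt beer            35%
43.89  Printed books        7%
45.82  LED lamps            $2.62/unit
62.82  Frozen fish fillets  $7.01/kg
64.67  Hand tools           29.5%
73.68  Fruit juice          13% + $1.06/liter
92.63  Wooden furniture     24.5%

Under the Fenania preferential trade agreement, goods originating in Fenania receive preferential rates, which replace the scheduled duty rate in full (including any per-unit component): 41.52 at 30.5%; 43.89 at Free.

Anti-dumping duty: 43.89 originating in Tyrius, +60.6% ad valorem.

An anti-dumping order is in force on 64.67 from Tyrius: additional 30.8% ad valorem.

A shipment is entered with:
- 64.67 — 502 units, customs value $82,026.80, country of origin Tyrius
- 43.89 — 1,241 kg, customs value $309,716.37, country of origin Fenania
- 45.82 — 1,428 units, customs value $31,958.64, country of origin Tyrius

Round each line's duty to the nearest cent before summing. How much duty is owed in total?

Line 1 (64.67, Tyrius, 502 units, $82,026.80):
Base rate for 64.67 is 29.5%.
Additional duty on 64.67 from Tyrius: +30.8%. Applied ad valorem rate: 29.5% + 30.8% = 60.3%.
Duty = $82,026.80 × 60.3% = $49,462.16.
Line 2 (43.89, Fenania, 1,241 kg, $309,716.37):
Base rate for 43.89 is 7%.
Origin Fenania qualifies under the Pelesta–Fenania agreement and 43.89 is covered: preferential rate Free applies instead.
The additional-duty order on 43.89 targets Tyrius, not Fenania; it does not apply.
Duty = $309,716.37 × 0% = $0.00.
Line 3 (45.82, Tyrius, 1,428 units, $31,958.64):
Base rate for 45.82 is $2.62/unit.
Duty = 1,428 × $2.62 = $3,741.36.
Total = $49,462.16 + $0.00 + $3,741.36 = $53,203.52.

$53,203.52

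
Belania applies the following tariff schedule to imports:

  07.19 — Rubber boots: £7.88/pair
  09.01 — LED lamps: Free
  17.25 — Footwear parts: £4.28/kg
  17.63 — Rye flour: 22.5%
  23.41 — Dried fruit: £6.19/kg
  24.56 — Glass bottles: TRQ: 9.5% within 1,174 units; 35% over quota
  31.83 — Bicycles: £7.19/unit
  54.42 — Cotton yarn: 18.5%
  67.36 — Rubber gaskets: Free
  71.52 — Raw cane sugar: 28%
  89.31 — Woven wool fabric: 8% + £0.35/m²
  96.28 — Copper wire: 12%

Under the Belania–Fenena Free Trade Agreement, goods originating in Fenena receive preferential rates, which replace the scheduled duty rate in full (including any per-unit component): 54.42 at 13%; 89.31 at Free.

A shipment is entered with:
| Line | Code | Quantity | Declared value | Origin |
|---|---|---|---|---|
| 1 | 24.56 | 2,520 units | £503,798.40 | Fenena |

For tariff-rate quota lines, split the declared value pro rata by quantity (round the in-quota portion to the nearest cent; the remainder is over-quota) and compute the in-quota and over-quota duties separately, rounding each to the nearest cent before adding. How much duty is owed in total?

Line 1 (24.56, Fenena, 2,520 units, £503,798.40):
Code 24.56 is under a tariff-rate quota (threshold 1,174 units). In-quota: 1,174 units at 9.5%; over-quota: 1,346 units at 35%.
Pro-rata value split: in-quota = £503,798.40 × 1,174/2,520 = £234,706.08; over-quota = £503,798.40 − £234,706.08 = £269,092.32.
In-quota duty = £234,706.08 × 9.5% = £22,297.08. Over-quota duty = £269,092.32 × 35% = £94,182.31.
Line duty = £22,297.08 + £94,182.31 = £116,479.39.

£116,479.39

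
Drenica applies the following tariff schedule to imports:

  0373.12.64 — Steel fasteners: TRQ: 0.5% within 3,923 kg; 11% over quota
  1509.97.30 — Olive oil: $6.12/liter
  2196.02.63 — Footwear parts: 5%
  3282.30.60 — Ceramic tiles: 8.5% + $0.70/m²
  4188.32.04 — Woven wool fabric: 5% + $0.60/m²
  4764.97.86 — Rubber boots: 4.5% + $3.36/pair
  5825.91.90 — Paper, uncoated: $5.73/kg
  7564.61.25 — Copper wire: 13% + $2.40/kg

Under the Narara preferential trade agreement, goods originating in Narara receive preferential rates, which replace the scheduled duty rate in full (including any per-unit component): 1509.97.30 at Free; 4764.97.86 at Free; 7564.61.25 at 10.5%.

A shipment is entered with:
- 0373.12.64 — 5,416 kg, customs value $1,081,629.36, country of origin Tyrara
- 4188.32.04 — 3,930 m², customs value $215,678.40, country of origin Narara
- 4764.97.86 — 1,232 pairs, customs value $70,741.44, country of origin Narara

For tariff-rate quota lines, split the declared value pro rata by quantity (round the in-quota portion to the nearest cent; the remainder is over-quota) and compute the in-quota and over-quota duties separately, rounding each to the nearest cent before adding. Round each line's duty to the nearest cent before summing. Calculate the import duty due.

$49,857.60

Line 1 (0373.12.64, Tyrara, 5,416 kg, $1,081,629.36):
Code 0373.12.64 is under a tariff-rate quota (threshold 3,923 kg). In-quota: 3,923 kg at 0.5%; over-quota: 1,493 kg at 11%.
Pro-rata value split: in-quota = $1,081,629.36 × 3,923/5,416 = $783,462.33; over-quota = $1,081,629.36 − $783,462.33 = $298,167.03.
In-quota duty = $783,462.33 × 0.5% = $3,917.31. Over-quota duty = $298,167.03 × 11% = $32,798.37.
Line duty = $3,917.31 + $32,798.37 = $36,715.68.
Line 2 (4188.32.04, Narara, 3,930 m², $215,678.40):
Base rate for 4188.32.04 is 5% + $0.60/m².
Origin Narara is the FTA partner but 4188.32.04 is not on the preference list; base rate stands.
Duty = $215,678.40 × 5% + 3,930 × $0.60 = $13,141.92.
Line 3 (4764.97.86, Narara, 1,232 pairs, $70,741.44):
Base rate for 4764.97.86 is 4.5% + $3.36/pair.
Origin Narara qualifies under the Drenica–Narara agreement and 4764.97.86 is covered: preferential rate Free applies instead.
Duty = $70,741.44 × 0% = $0.00.
Total = $36,715.68 + $13,141.92 + $0.00 = $49,857.60.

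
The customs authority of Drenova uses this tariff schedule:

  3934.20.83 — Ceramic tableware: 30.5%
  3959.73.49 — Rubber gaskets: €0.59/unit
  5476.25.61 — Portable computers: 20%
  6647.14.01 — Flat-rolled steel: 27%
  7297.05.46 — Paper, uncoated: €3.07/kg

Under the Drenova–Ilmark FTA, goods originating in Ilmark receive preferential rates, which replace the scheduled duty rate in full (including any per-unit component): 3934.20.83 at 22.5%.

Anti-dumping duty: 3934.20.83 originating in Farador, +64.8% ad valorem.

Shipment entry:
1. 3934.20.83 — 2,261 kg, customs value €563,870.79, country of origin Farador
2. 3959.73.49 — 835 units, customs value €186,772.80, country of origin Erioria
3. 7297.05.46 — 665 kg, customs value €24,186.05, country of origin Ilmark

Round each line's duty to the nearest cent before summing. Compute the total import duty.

Line 1 (3934.20.83, Farador, 2,261 kg, €563,870.79):
Base rate for 3934.20.83 is 30.5%.
3934.20.83 has an FTA preferential rate, but origin Farador is not Ilmark; base rate stands.
Additional duty on 3934.20.83 from Farador: +64.8%. Applied ad valorem rate: 30.5% + 64.8% = 95.3%.
Duty = €563,870.79 × 95.3% = €537,368.86.
Line 2 (3959.73.49, Erioria, 835 units, €186,772.80):
Base rate for 3959.73.49 is €0.59/unit.
Duty = 835 × €0.59 = €492.65.
Line 3 (7297.05.46, Ilmark, 665 kg, €24,186.05):
Base rate for 7297.05.46 is €3.07/kg.
Origin Ilmark is the FTA partner but 7297.05.46 is not on the preference list; base rate stands.
Duty = 665 × €3.07 = €2,041.55.
Total = €537,368.86 + €492.65 + €2,041.55 = €539,903.06.

€539,903.06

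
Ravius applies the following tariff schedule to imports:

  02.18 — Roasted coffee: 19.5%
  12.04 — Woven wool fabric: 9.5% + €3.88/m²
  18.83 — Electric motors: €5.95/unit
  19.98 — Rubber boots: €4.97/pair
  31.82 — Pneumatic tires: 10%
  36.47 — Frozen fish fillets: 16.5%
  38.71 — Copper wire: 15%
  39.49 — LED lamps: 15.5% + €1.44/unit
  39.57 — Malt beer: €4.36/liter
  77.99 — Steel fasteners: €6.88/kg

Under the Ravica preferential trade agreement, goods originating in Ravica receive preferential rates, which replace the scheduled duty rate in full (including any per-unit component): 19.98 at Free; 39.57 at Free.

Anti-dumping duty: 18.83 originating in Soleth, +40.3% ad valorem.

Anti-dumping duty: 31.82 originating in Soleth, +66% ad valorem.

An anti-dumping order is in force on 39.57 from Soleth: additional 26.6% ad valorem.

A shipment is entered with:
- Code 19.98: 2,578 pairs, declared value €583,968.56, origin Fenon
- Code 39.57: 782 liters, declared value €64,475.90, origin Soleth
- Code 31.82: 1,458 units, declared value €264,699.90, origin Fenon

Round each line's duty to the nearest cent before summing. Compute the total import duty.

Line 1 (19.98, Fenon, 2,578 pairs, €583,968.56):
Base rate for 19.98 is €4.97/pair.
19.98 has an FTA preferential rate, but origin Fenon is not Ravica; base rate stands.
Duty = 2,578 × €4.97 = €12,812.66.
Line 2 (39.57, Soleth, 782 liters, €64,475.90):
Base rate for 39.57 is €4.36/liter.
39.57 has an FTA preferential rate, but origin Soleth is not Ravica; base rate stands.
Additional duty on 39.57 from Soleth: +26.6% ad valorem. Applied ad valorem rate = 26.6%.
Duty = €64,475.90 × 26.6% + 782 × €4.36 = €20,560.11.
Line 3 (31.82, Fenon, 1,458 units, €264,699.90):
Base rate for 31.82 is 10%.
The additional-duty order on 31.82 targets Soleth, not Fenon; it does not apply.
Duty = €264,699.90 × 10% = €26,469.99.
Total = €12,812.66 + €20,560.11 + €26,469.99 = €59,842.76.

€59,842.76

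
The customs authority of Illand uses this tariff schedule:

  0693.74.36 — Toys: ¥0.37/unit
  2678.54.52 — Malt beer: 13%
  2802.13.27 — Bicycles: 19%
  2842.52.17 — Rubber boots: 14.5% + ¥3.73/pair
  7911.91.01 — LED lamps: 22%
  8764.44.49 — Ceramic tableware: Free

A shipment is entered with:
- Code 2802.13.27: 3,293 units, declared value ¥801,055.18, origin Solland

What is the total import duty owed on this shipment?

Line 1 (2802.13.27, Solland, 3,293 units, ¥801,055.18):
Base rate for 2802.13.27 is 19%.
Duty = ¥801,055.18 × 19% = ¥152,200.48.

¥152,200.48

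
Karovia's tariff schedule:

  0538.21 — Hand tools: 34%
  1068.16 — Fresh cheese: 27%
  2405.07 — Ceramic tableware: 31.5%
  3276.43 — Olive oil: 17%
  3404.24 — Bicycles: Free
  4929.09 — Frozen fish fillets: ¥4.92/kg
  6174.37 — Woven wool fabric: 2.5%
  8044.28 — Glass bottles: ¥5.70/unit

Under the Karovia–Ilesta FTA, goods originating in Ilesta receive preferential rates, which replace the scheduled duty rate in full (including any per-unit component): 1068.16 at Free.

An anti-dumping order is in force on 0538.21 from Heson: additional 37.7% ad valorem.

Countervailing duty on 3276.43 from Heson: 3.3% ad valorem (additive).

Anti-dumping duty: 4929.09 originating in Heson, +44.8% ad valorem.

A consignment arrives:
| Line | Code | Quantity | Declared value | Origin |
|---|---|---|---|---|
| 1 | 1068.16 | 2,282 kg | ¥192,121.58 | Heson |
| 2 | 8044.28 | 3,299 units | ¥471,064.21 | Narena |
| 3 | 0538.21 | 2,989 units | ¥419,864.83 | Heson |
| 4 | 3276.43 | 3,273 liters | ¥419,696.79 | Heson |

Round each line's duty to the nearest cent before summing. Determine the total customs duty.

¥456,918.66

Line 1 (1068.16, Heson, 2,282 kg, ¥192,121.58):
Base rate for 1068.16 is 27%.
1068.16 has an FTA preferential rate, but origin Heson is not Ilesta; base rate stands.
Duty = ¥192,121.58 × 27% = ¥51,872.83.
Line 2 (8044.28, Narena, 3,299 units, ¥471,064.21):
Base rate for 8044.28 is ¥5.70/unit.
Duty = 3,299 × ¥5.70 = ¥18,804.30.
Line 3 (0538.21, Heson, 2,989 units, ¥419,864.83):
Base rate for 0538.21 is 34%.
Additional duty on 0538.21 from Heson: +37.7%. Applied ad valorem rate: 34% + 37.7% = 71.7%.
Duty = ¥419,864.83 × 71.7% = ¥301,043.08.
Line 4 (3276.43, Heson, 3,273 liters, ¥419,696.79):
Base rate for 3276.43 is 17%.
Additional duty on 3276.43 from Heson: +3.3%. Applied ad valorem rate: 17% + 3.3% = 20.3%.
Duty = ¥419,696.79 × 20.3% = ¥85,198.45.
Total = ¥51,872.83 + ¥18,804.30 + ¥301,043.08 + ¥85,198.45 = ¥456,918.66.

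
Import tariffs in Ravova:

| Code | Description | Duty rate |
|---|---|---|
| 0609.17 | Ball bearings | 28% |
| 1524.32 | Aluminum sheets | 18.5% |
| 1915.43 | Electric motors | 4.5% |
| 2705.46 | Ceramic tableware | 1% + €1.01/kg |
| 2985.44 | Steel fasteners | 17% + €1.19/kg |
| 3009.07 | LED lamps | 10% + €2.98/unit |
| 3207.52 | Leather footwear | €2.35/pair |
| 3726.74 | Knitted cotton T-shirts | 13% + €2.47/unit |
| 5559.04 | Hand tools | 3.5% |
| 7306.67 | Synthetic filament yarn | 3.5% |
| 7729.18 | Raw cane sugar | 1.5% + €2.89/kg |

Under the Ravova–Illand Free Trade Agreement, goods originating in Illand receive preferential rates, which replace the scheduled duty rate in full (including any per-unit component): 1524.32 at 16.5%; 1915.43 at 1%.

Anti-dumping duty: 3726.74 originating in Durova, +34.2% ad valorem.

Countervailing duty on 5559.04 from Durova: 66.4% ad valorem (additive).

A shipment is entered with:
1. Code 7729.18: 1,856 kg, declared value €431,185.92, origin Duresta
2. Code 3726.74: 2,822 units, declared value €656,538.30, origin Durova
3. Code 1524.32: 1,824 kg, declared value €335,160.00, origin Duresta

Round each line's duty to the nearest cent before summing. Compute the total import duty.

Line 1 (7729.18, Duresta, 1,856 kg, €431,185.92):
Base rate for 7729.18 is 1.5% + €2.89/kg.
Duty = €431,185.92 × 1.5% + 1,856 × €2.89 = €11,831.63.
Line 2 (3726.74, Durova, 2,822 units, €656,538.30):
Base rate for 3726.74 is 13% + €2.47/unit.
Additional duty on 3726.74 from Durova: +34.2%. Applied ad valorem rate: 13% + 34.2% = 47.2%.
Duty = €656,538.30 × 47.2% + 2,822 × €2.47 = €316,856.42.
Line 3 (1524.32, Duresta, 1,824 kg, €335,160.00):
Base rate for 1524.32 is 18.5%.
1524.32 has an FTA preferential rate, but origin Duresta is not Illand; base rate stands.
Duty = €335,160.00 × 18.5% = €62,004.60.
Total = €11,831.63 + €316,856.42 + €62,004.60 = €390,692.65.

€390,692.65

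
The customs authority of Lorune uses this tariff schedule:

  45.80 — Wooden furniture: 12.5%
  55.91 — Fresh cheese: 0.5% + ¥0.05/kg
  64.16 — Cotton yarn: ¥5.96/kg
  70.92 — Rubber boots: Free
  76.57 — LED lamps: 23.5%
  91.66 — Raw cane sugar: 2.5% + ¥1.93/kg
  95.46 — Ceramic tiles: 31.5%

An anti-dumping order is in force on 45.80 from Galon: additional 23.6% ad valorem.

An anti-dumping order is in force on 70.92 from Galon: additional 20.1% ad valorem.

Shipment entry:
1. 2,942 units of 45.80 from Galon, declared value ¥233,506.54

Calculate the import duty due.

¥84,295.86

Line 1 (45.80, Galon, 2,942 units, ¥233,506.54):
Base rate for 45.80 is 12.5%.
Additional duty on 45.80 from Galon: +23.6%. Applied ad valorem rate: 12.5% + 23.6% = 36.1%.
Duty = ¥233,506.54 × 36.1% = ¥84,295.86.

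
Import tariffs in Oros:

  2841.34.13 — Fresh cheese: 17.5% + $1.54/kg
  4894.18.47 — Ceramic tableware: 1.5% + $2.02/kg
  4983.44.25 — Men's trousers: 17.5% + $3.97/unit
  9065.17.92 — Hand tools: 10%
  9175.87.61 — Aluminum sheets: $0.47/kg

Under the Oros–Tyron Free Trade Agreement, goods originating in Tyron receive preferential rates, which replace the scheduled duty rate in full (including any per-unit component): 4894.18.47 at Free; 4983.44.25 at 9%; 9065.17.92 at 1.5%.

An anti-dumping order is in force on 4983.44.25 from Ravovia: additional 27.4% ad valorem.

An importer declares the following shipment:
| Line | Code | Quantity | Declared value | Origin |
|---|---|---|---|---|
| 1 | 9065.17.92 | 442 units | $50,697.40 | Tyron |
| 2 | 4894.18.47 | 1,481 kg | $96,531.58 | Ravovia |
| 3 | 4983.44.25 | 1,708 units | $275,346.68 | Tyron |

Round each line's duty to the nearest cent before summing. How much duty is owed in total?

Line 1 (9065.17.92, Tyron, 442 units, $50,697.40):
Base rate for 9065.17.92 is 10%.
Origin Tyron qualifies under the Oros–Tyron agreement and 9065.17.92 is covered: preferential rate 1.5% applies instead.
Duty = $50,697.40 × 1.5% = $760.46.
Line 2 (4894.18.47, Ravovia, 1,481 kg, $96,531.58):
Base rate for 4894.18.47 is 1.5% + $2.02/kg.
4894.18.47 has an FTA preferential rate, but origin Ravovia is not Tyron; base rate stands.
Duty = $96,531.58 × 1.5% + 1,481 × $2.02 = $4,439.59.
Line 3 (4983.44.25, Tyron, 1,708 units, $275,346.68):
Base rate for 4983.44.25 is 17.5% + $3.97/unit.
Origin Tyron qualifies under the Oros–Tyron agreement and 4983.44.25 is covered: preferential rate 9% applies instead.
The additional-duty order on 4983.44.25 targets Ravovia, not Tyron; it does not apply.
Duty = $275,346.68 × 9% = $24,781.20.
Total = $760.46 + $4,439.59 + $24,781.20 = $29,981.25.

$29,981.25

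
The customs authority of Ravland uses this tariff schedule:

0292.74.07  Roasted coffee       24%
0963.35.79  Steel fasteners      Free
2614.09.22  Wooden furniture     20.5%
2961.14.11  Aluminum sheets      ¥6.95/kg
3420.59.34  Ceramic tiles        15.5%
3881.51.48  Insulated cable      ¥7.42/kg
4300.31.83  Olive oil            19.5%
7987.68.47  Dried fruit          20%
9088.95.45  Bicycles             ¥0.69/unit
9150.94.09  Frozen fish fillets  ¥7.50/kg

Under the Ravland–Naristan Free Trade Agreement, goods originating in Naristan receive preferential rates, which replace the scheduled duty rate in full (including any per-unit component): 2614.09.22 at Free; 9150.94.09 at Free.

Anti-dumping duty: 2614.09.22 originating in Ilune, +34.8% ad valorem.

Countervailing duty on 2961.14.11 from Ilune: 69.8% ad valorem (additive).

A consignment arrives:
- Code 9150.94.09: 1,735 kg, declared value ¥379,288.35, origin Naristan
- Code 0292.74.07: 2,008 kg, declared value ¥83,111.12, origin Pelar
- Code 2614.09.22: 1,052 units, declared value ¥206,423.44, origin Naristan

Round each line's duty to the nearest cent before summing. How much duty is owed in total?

¥19,946.67

Line 1 (9150.94.09, Naristan, 1,735 kg, ¥379,288.35):
Base rate for 9150.94.09 is ¥7.50/kg.
Origin Naristan qualifies under the Ravland–Naristan agreement and 9150.94.09 is covered: preferential rate Free applies instead.
Duty = ¥379,288.35 × 0% = ¥0.00.
Line 2 (0292.74.07, Pelar, 2,008 kg, ¥83,111.12):
Base rate for 0292.74.07 is 24%.
Duty = ¥83,111.12 × 24% = ¥19,946.67.
Line 3 (2614.09.22, Naristan, 1,052 units, ¥206,423.44):
Base rate for 2614.09.22 is 20.5%.
Origin Naristan qualifies under the Ravland–Naristan agreement and 2614.09.22 is covered: preferential rate Free applies instead.
The additional-duty order on 2614.09.22 targets Ilune, not Naristan; it does not apply.
Duty = ¥206,423.44 × 0% = ¥0.00.
Total = ¥0.00 + ¥19,946.67 + ¥0.00 = ¥19,946.67.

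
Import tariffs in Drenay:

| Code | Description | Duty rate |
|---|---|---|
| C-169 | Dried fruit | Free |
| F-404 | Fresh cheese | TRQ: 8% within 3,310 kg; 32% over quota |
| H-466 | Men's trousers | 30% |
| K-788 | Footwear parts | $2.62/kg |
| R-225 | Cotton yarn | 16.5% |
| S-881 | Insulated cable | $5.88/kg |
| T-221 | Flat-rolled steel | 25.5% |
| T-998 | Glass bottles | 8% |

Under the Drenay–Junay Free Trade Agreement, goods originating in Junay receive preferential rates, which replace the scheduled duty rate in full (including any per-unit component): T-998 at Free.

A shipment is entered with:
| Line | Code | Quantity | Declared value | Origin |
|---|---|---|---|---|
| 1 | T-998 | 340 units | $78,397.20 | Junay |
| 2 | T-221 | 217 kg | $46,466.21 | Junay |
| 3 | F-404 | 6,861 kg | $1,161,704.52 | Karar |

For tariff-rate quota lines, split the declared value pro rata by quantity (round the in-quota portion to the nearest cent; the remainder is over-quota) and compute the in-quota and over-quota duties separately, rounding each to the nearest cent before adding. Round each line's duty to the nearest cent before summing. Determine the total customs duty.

Line 1 (T-998, Junay, 340 units, $78,397.20):
Base rate for T-998 is 8%.
Origin Junay qualifies under the Drenay–Junay agreement and T-998 is covered: preferential rate Free applies instead.
Duty = $78,397.20 × 0% = $0.00.
Line 2 (T-221, Junay, 217 kg, $46,466.21):
Base rate for T-221 is 25.5%.
Origin Junay is the FTA partner but T-221 is not on the preference list; base rate stands.
Duty = $46,466.21 × 25.5% = $11,848.88.
Line 3 (F-404, Karar, 6,861 kg, $1,161,704.52):
Code F-404 is under a tariff-rate quota (threshold 3,310 kg). In-quota: 3,310 kg at 8%; over-quota: 3,551 kg at 32%.
Pro-rata value split: in-quota = $1,161,704.52 × 3,310/6,861 = $560,449.20; over-quota = $1,161,704.52 − $560,449.20 = $601,255.32.
In-quota duty = $560,449.20 × 8% = $44,835.94. Over-quota duty = $601,255.32 × 32% = $192,401.70.
Line duty = $44,835.94 + $192,401.70 = $237,237.64.
Total = $0.00 + $11,848.88 + $237,237.64 = $249,086.52.

$249,086.52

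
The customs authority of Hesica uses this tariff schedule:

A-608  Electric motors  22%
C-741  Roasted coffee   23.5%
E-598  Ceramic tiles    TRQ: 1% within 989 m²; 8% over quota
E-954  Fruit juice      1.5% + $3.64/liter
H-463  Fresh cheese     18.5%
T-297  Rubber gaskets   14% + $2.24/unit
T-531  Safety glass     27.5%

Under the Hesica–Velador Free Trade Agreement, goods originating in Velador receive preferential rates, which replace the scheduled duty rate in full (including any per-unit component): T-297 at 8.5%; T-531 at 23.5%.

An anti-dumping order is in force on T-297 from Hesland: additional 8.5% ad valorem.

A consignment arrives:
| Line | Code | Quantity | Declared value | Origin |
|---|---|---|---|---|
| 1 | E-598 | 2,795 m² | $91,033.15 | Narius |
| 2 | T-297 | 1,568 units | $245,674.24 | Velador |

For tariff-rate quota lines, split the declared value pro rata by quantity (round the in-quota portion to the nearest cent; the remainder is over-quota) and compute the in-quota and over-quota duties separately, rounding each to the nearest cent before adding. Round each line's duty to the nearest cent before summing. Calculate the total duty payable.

$25,910.14

Line 1 (E-598, Narius, 2,795 m², $91,033.15):
Code E-598 is under a tariff-rate quota (threshold 989 m²). In-quota: 989 m² at 1%; over-quota: 1,806 m² at 8%.
Pro-rata value split: in-quota = $91,033.15 × 989/2,795 = $32,211.73; over-quota = $91,033.15 − $32,211.73 = $58,821.42.
In-quota duty = $32,211.73 × 1% = $322.12. Over-quota duty = $58,821.42 × 8% = $4,705.71.
Line duty = $322.12 + $4,705.71 = $5,027.83.
Line 2 (T-297, Velador, 1,568 units, $245,674.24):
Base rate for T-297 is 14% + $2.24/unit.
Origin Velador qualifies under the Hesica–Velador agreement and T-297 is covered: preferential rate 8.5% applies instead.
The additional-duty order on T-297 targets Hesland, not Velador; it does not apply.
Duty = $245,674.24 × 8.5% = $20,882.31.
Total = $5,027.83 + $20,882.31 = $25,910.14.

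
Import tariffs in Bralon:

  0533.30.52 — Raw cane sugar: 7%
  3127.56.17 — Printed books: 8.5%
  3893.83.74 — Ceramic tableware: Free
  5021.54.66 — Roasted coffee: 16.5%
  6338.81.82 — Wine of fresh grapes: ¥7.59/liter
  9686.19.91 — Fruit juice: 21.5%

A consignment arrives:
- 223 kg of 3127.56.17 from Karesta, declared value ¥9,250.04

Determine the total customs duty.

¥786.25

Line 1 (3127.56.17, Karesta, 223 kg, ¥9,250.04):
Base rate for 3127.56.17 is 8.5%.
Duty = ¥9,250.04 × 8.5% = ¥786.25.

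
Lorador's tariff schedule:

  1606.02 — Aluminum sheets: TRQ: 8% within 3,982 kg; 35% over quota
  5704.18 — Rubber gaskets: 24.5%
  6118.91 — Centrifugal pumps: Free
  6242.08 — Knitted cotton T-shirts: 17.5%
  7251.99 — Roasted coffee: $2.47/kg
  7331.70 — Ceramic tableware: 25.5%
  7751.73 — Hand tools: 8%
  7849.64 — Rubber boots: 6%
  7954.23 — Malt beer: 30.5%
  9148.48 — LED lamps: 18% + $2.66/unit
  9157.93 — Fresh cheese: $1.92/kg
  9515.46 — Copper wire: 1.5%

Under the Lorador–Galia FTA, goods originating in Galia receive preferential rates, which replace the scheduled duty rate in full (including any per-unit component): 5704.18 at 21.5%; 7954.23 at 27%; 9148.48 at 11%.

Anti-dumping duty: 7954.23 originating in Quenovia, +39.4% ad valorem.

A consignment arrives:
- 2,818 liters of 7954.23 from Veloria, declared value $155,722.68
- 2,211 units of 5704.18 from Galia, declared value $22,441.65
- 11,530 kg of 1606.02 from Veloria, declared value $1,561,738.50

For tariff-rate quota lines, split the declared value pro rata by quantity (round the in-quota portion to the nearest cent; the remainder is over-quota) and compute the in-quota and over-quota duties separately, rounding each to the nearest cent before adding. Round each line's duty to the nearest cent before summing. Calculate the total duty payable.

$453,301.13

Line 1 (7954.23, Veloria, 2,818 liters, $155,722.68):
Base rate for 7954.23 is 30.5%.
7954.23 has an FTA preferential rate, but origin Veloria is not Galia; base rate stands.
The additional-duty order on 7954.23 targets Quenovia, not Veloria; it does not apply.
Duty = $155,722.68 × 30.5% = $47,495.42.
Line 2 (5704.18, Galia, 2,211 units, $22,441.65):
Base rate for 5704.18 is 24.5%.
Origin Galia qualifies under the Lorador–Galia agreement and 5704.18 is covered: preferential rate 21.5% applies instead.
Duty = $22,441.65 × 21.5% = $4,824.95.
Line 3 (1606.02, Veloria, 11,530 kg, $1,561,738.50):
Code 1606.02 is under a tariff-rate quota (threshold 3,982 kg). In-quota: 3,982 kg at 8%; over-quota: 7,548 kg at 35%.
Pro-rata value split: in-quota = $1,561,738.50 × 3,982/11,530 = $539,361.90; over-quota = $1,561,738.50 − $539,361.90 = $1,022,376.60.
In-quota duty = $539,361.90 × 8% = $43,148.95. Over-quota duty = $1,022,376.60 × 35% = $357,831.81.
Line duty = $43,148.95 + $357,831.81 = $400,980.76.
Total = $47,495.42 + $4,824.95 + $400,980.76 = $453,301.13.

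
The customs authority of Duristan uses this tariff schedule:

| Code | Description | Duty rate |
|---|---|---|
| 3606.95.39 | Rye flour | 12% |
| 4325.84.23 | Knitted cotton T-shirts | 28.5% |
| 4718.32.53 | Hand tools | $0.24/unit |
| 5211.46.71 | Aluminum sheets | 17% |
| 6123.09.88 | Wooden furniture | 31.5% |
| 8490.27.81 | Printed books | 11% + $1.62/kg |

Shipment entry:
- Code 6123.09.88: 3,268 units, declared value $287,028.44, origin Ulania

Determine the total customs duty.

$90,413.96

Line 1 (6123.09.88, Ulania, 3,268 units, $287,028.44):
Base rate for 6123.09.88 is 31.5%.
Duty = $287,028.44 × 31.5% = $90,413.96.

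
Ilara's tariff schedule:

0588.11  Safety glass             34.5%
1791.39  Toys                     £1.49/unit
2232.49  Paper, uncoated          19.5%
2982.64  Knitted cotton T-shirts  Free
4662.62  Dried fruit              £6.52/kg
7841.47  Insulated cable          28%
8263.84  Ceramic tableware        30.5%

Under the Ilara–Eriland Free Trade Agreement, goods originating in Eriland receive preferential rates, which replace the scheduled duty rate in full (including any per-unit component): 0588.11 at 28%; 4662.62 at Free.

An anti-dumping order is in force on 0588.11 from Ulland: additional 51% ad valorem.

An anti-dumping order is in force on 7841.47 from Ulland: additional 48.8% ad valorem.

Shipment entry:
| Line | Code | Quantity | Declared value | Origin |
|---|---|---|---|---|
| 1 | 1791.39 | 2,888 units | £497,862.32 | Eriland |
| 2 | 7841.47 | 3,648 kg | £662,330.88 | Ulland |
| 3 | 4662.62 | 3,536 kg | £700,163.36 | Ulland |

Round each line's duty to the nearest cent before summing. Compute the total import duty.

£536,027.96

Line 1 (1791.39, Eriland, 2,888 units, £497,862.32):
Base rate for 1791.39 is £1.49/unit.
Origin Eriland is the FTA partner but 1791.39 is not on the preference list; base rate stands.
Duty = 2,888 × £1.49 = £4,303.12.
Line 2 (7841.47, Ulland, 3,648 kg, £662,330.88):
Base rate for 7841.47 is 28%.
Additional duty on 7841.47 from Ulland: +48.8%. Applied ad valorem rate: 28% + 48.8% = 76.8%.
Duty = £662,330.88 × 76.8% = £508,670.12.
Line 3 (4662.62, Ulland, 3,536 kg, £700,163.36):
Base rate for 4662.62 is £6.52/kg.
4662.62 has an FTA preferential rate, but origin Ulland is not Eriland; base rate stands.
Duty = 3,536 × £6.52 = £23,054.72.
Total = £4,303.12 + £508,670.12 + £23,054.72 = £536,027.96.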